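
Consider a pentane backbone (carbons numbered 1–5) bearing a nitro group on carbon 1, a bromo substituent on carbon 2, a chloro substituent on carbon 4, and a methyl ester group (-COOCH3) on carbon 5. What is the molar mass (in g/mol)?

Atom tally by fragment:
  O2NCH2 → C:1 H:2 N:1 O:2
  CH(Br) → C:1 H:1 Br:1
  CH2 → C:1 H:2
  CH(Cl) → C:1 H:1 Cl:1
  CH2COOCH3 → C:3 H:5 O:2
Element totals:
  C: 7
  H: 11
  Br: 1
  Cl: 1
  N: 1
  O: 4
Molecular formula: C7H11BrClNO4.
  M = 7(12.011) + 11(1.008) + 79.904 + 35.45 + 14.007 + 4(15.999)
    = 84.077 + 11.088 + 79.904 + 35.450 + 14.007 + 63.996 = 288.522

288.52 g/mol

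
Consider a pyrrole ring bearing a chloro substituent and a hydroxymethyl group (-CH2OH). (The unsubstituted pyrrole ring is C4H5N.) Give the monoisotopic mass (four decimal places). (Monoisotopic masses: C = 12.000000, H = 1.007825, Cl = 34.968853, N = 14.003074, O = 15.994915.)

Atom tally by fragment:
  pyrrole ring core → C:4 H:5 N:1
  (− 2 ring H displaced by substituents)
  + Cl → Cl:1
  + CH2OH → C:1 H:3 O:1
Element totals:
  C: 5
  H: 6
  Cl: 1
  N: 1
  O: 1
Molecular formula: C5H6ClNO.
  M = 5(12.0) + 6(1.007825) + 34.968853 + 14.003074 + 15.994915
    = 60.000000 + 6.046950 + 34.968853 + 14.003074 + 15.994915 = 131.013792

131.0138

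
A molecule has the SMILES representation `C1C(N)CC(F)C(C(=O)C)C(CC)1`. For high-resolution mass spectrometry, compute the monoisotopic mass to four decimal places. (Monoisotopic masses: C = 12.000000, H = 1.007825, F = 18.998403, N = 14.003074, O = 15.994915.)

Atom tally by fragment:
  cyclohexane ring core → C:6 H:12
  (− 4 ring H displaced by substituents)
  + NH2 → N:1 H:2
  + F → F:1
  + COCH3 → C:2 H:3 O:1
  + C2H5 → C:2 H:5
Element totals:
  C: 10
  H: 18
  F: 1
  N: 1
  O: 1
Molecular formula: C10H18FNO.
  M = 10(12.0) + 18(1.007825) + 18.998403 + 14.003074 + 15.994915
    = 120.000000 + 18.140850 + 18.998403 + 14.003074 + 15.994915 = 187.137242

187.1372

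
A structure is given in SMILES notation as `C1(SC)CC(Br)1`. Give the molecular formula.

Atom tally by fragment:
  cyclopropane ring core → C:3 H:6
  (− 2 ring H displaced by substituents)
  + SCH3 → C:1 H:3 S:1
  + Br → Br:1
Element totals:
  C: 4
  H: 7
  Br: 1
  S: 1

C4H7BrS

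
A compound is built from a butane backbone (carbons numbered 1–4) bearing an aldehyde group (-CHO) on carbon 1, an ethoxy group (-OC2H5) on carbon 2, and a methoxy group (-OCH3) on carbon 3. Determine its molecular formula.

Atom tally by fragment:
  OHCCH2 → C:2 H:3 O:1
  CH(OC2H5) → C:3 H:6 O:1
  CH(OCH3) → C:2 H:4 O:1
  CH3 → C:1 H:3
Element totals:
  C: 8
  H: 16
  O: 3

C8H16O3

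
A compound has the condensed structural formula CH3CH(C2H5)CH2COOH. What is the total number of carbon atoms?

Atom tally by fragment:
  CH3 → C:1 H:3
  CH(C2H5) → C:3 H:6
  CH2COOH → C:2 H:3 O:2
Element totals:
  C: 6
  H: 12
  O: 2

6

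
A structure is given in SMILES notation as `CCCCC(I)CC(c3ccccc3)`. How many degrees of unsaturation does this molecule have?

Atom tally by fragment:
  CH3 → C:1 H:3
  CH2 → C:1 H:2
  CH2 → C:1 H:2
  CH2 → C:1 H:2
  CH(I) → C:1 H:1 I:1
  CH2 → C:1 H:2
  CH2C6H5 → C:7 H:7
Element totals:
  C: 13
  H: 19
  I: 1
Molecular formula: C13H19I.
DoU = (2C + 2 + N − H − X) / 2 = (2·13 + 2 + 0 − 19 − 1) / 2 = 4.

4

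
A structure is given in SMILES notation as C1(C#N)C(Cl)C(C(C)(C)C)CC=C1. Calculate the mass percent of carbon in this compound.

66.83%

Atom tally by fragment:
  cyclohexene ring core → C:6 H:10
  (− 3 ring H displaced by substituents)
  + CN → C:1 N:1
  + Cl → Cl:1
  + C(CH3)3 → C:4 H:9
Element totals:
  C: 11
  H: 16
  Cl: 1
  N: 1
Molecular formula: C11H16ClN.
Molar mass = 197.706 g/mol.
Mass from C: 11 × 12.011 = 132.121 g/mol.
%C = 132.121 / 197.706 × 100 = 66.83%.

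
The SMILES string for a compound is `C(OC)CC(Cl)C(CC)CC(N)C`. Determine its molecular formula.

Atom tally by fragment:
  CH3OCH2 → C:2 H:5 O:1
  CH2 → C:1 H:2
  CH(Cl) → C:1 H:1 Cl:1
  CH(C2H5) → C:3 H:6
  CH2 → C:1 H:2
  CH(NH2) → C:1 H:3 N:1
  CH3 → C:1 H:3
Element totals:
  C: 10
  H: 22
  Cl: 1
  N: 1
  O: 1

C10H22ClNO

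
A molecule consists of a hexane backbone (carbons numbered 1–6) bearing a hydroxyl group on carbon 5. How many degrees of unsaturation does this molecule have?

0

Atom tally by fragment:
  CH3 → C:1 H:3
  CH2 → C:1 H:2
  CH2 → C:1 H:2
  CH2 → C:1 H:2
  CH(OH) → C:1 H:2 O:1
  CH3 → C:1 H:3
Element totals:
  C: 6
  H: 14
  O: 1
Molecular formula: C6H14O.
DoU = (2C + 2 + N − H − X) / 2 = (2·6 + 2 + 0 − 14 − 0) / 2 = 0.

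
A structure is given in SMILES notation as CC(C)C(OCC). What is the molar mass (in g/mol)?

102.18 g/mol

Atom tally by fragment:
  CH3 → C:1 H:3
  CH(CH3) → C:2 H:4
  CH2OC2H5 → C:3 H:7 O:1
Element totals:
  C: 6
  H: 14
  O: 1
Molecular formula: C6H14O.
  M = 6(12.011) + 14(1.008) + 15.999
    = 72.066 + 14.112 + 15.999 = 102.177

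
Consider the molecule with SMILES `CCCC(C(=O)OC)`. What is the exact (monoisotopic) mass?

Atom tally by fragment:
  CH3 → C:1 H:3
  CH2 → C:1 H:2
  CH2 → C:1 H:2
  CH2COOCH3 → C:3 H:5 O:2
Element totals:
  C: 6
  H: 12
  O: 2
Molecular formula: C6H12O2.
  M = 6(12.0) + 12(1.007825) + 2(15.994915)
    = 72.000000 + 12.093900 + 31.989830 = 116.083730

116.0837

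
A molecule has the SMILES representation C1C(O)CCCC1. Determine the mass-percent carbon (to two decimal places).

71.95%

Atom tally by fragment:
  cyclohexane ring core → C:6 H:12
  (− 1 ring H displaced by substituents)
  + OH → O:1 H:1
Element totals:
  C: 6
  H: 12
  O: 1
Molecular formula: C6H12O.
Molar mass = 100.161 g/mol.
Mass from C: 6 × 12.011 = 72.066 g/mol.
%C = 72.066 / 100.161 × 100 = 71.95%.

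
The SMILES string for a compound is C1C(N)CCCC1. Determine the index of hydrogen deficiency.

1

Atom tally by fragment:
  cyclohexane ring core → C:6 H:12
  (− 1 ring H displaced by substituents)
  + NH2 → N:1 H:2
Element totals:
  C: 6
  H: 13
  N: 1
Molecular formula: C6H13N.
DoU = (2C + 2 + N − H − X) / 2 = (2·6 + 2 + 1 − 13 − 0) / 2 = 1.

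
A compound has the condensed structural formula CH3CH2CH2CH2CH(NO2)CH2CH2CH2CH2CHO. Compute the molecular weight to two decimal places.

201.27 g/mol

Atom tally by fragment:
  CH3 → C:1 H:3
  CH2 → C:1 H:2
  CH2 → C:1 H:2
  CH2 → C:1 H:2
  CH(NO2) → C:1 H:1 N:1 O:2
  CH2 → C:1 H:2
  CH2 → C:1 H:2
  CH2 → C:1 H:2
  CH2CHO → C:2 H:3 O:1
Element totals:
  C: 10
  H: 19
  N: 1
  O: 3
Molecular formula: C10H19NO3.
  M = 10(12.011) + 19(1.008) + 14.007 + 3(15.999)
    = 120.110 + 19.152 + 14.007 + 47.997 = 201.266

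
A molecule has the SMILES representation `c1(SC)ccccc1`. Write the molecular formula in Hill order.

C7H8S

Atom tally by fragment:
  benzene ring core → C:6 H:6
  (− 1 ring H displaced by substituents)
  + SCH3 → C:1 H:3 S:1
Element totals:
  C: 7
  H: 8
  S: 1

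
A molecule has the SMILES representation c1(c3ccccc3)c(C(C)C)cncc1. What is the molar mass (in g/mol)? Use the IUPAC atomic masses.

197.28 g/mol

Atom tally by fragment:
  pyridine ring core → C:5 H:5 N:1
  (− 2 ring H displaced by substituents)
  + C6H5 → C:6 H:5
  + CH(CH3)2 → C:3 H:7
Element totals:
  C: 14
  H: 15
  N: 1
Molecular formula: C14H15N.
  M = 14(12.011) + 15(1.008) + 14.007
    = 168.154 + 15.120 + 14.007 = 197.281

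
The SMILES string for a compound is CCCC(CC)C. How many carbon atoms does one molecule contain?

7

Atom tally by fragment:
  CH3 → C:1 H:3
  CH2 → C:1 H:2
  CH2 → C:1 H:2
  CH(C2H5) → C:3 H:6
  CH3 → C:1 H:3
Element totals:
  C: 7
  H: 16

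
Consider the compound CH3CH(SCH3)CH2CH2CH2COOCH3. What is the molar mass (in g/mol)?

176.27 g/mol

Atom tally by fragment:
  CH3 → C:1 H:3
  CH(SCH3) → C:2 H:4 S:1
  CH2 → C:1 H:2
  CH2 → C:1 H:2
  CH2COOCH3 → C:3 H:5 O:2
Element totals:
  C: 8
  H: 16
  O: 2
  S: 1
Molecular formula: C8H16O2S.
  M = 8(12.011) + 16(1.008) + 2(15.999) + 32.06
    = 96.088 + 16.128 + 31.998 + 32.060 = 176.274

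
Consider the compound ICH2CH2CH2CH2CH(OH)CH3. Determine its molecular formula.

C6H13IO

Element totals:
  C: 6
  H: 13
  I: 1
  O: 1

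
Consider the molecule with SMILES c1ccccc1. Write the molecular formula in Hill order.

Atom tally by fragment:
  benzene ring core → C:6 H:6
Element totals:
  C: 6
  H: 6

C6H6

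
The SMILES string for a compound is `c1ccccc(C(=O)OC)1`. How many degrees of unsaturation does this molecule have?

Atom tally by fragment:
  benzene ring core → C:6 H:6
  (− 1 ring H displaced by substituents)
  + COOCH3 → C:2 H:3 O:2
Element totals:
  C: 8
  H: 8
  O: 2
Molecular formula: C8H8O2.
DoU = (2C + 2 + N − H − X) / 2 = (2·8 + 2 + 0 − 8 − 0) / 2 = 5.

5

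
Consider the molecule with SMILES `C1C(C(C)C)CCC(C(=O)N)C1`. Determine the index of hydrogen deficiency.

2

Atom tally by fragment:
  cyclohexane ring core → C:6 H:12
  (− 2 ring H displaced by substituents)
  + CH(CH3)2 → C:3 H:7
  + CONH2 → C:1 H:2 O:1 N:1
Element totals:
  C: 10
  H: 19
  N: 1
  O: 1
Molecular formula: C10H19NO.
DoU = (2C + 2 + N − H − X) / 2 = (2·10 + 2 + 1 − 19 − 0) / 2 = 2.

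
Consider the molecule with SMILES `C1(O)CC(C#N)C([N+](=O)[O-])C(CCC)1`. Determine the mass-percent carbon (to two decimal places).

54.53%

Atom tally by fragment:
  cyclopentane ring core → C:5 H:10
  (− 4 ring H displaced by substituents)
  + OH → O:1 H:1
  + CN → C:1 N:1
  + NO2 → N:1 O:2
  + CH2CH2CH3 → C:3 H:7
Element totals:
  C: 9
  H: 14
  N: 2
  O: 3
Molecular formula: C9H14N2O3.
Molar mass = 198.222 g/mol.
Mass from C: 9 × 12.011 = 108.099 g/mol.
%C = 108.099 / 198.222 × 100 = 54.53%.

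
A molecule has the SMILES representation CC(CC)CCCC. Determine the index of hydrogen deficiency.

0

Atom tally by fragment:
  CH3 → C:1 H:3
  CH(C2H5) → C:3 H:6
  CH2 → C:1 H:2
  CH2 → C:1 H:2
  CH2 → C:1 H:2
  CH3 → C:1 H:3
Element totals:
  C: 8
  H: 18
Molecular formula: C8H18.
DoU = (2C + 2 + N − H − X) / 2 = (2·8 + 2 + 0 − 18 − 0) / 2 = 0.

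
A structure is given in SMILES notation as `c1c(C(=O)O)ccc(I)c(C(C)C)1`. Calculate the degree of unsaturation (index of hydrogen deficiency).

Atom tally by fragment:
  benzene ring core → C:6 H:6
  (− 3 ring H displaced by substituents)
  + COOH → C:1 H:1 O:2
  + I → I:1
  + CH(CH3)2 → C:3 H:7
Element totals:
  C: 10
  H: 11
  I: 1
  O: 2
Molecular formula: C10H11IO2.
DoU = (2C + 2 + N − H − X) / 2 = (2·10 + 2 + 0 − 11 − 1) / 2 = 5.

5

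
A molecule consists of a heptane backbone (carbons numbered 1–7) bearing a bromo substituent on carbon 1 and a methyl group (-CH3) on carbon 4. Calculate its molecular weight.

193.13 g/mol

Atom tally by fragment:
  BrCH2 → C:1 H:2 Br:1
  CH2 → C:1 H:2
  CH2 → C:1 H:2
  CH(CH3) → C:2 H:4
  CH2 → C:1 H:2
  CH2 → C:1 H:2
  CH3 → C:1 H:3
Element totals:
  C: 8
  H: 17
  Br: 1
Molecular formula: C8H17Br.
  M = 8(12.011) + 17(1.008) + 79.904
    = 96.088 + 17.136 + 79.904 = 193.128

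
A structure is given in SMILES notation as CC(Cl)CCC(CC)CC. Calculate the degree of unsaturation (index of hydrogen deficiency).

Atom tally by fragment:
  CH3 → C:1 H:3
  CH(Cl) → C:1 H:1 Cl:1
  CH2 → C:1 H:2
  CH2 → C:1 H:2
  CH(C2H5) → C:3 H:6
  CH2 → C:1 H:2
  CH3 → C:1 H:3
Element totals:
  C: 9
  H: 19
  Cl: 1
Molecular formula: C9H19Cl.
DoU = (2C + 2 + N − H − X) / 2 = (2·9 + 2 + 0 − 19 − 1) / 2 = 0.

0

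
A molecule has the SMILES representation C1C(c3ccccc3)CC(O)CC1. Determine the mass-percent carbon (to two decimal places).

Atom tally by fragment:
  cyclohexane ring core → C:6 H:12
  (− 2 ring H displaced by substituents)
  + C6H5 → C:6 H:5
  + OH → O:1 H:1
Element totals:
  C: 12
  H: 16
  O: 1
Molecular formula: C12H16O.
Molar mass = 176.259 g/mol.
Mass from C: 12 × 12.011 = 144.132 g/mol.
%C = 144.132 / 176.259 × 100 = 81.77%.

81.77%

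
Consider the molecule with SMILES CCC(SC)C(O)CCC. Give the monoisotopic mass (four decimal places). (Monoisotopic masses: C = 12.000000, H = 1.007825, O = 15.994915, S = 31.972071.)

162.1078

Atom tally by fragment:
  CH3 → C:1 H:3
  CH2 → C:1 H:2
  CH(SCH3) → C:2 H:4 S:1
  CH(OH) → C:1 H:2 O:1
  CH2 → C:1 H:2
  CH2 → C:1 H:2
  CH3 → C:1 H:3
Element totals:
  C: 8
  H: 18
  O: 1
  S: 1
Molecular formula: C8H18OS.
  M = 8(12.0) + 18(1.007825) + 15.994915 + 31.972071
    = 96.000000 + 18.140850 + 15.994915 + 31.972071 = 162.107836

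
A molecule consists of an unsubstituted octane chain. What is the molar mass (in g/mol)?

Atom tally by fragment:
  CH3 → C:1 H:3
  CH2 → C:1 H:2
  CH2 → C:1 H:2
  CH2 → C:1 H:2
  CH2 → C:1 H:2
  CH2 → C:1 H:2
  CH2 → C:1 H:2
  CH3 → C:1 H:3
Element totals:
  C: 8
  H: 18
Molecular formula: C8H18.
  M = 8(12.011) + 18(1.008)
    = 96.088 + 18.144 = 114.232

114.23 g/mol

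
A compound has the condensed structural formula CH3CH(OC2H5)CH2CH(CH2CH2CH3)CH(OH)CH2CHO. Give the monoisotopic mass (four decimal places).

Element totals:
  C: 12
  H: 24
  O: 3
Molecular formula: C12H24O3.
  M = 12(12.0) + 24(1.007825) + 3(15.994915)
    = 144.000000 + 24.187800 + 47.984745 = 216.172545

216.1725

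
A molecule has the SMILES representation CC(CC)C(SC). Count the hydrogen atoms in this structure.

Atom tally by fragment:
  CH3 → C:1 H:3
  CH(C2H5) → C:3 H:6
  CH2SCH3 → C:2 H:5 S:1
Element totals:
  C: 6
  H: 14
  S: 1

14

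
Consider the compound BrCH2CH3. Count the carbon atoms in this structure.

Element totals:
  C: 2
  H: 5
  Br: 1

2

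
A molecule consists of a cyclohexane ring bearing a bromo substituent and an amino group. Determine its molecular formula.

Atom tally by fragment:
  cyclohexane ring core → C:6 H:12
  (− 2 ring H displaced by substituents)
  + Br → Br:1
  + NH2 → N:1 H:2
Element totals:
  C: 6
  H: 12
  Br: 1
  N: 1

C6H12BrN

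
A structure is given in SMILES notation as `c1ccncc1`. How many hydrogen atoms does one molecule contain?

5

Atom tally by fragment:
  pyridine ring core → C:5 H:5 N:1
Element totals:
  C: 5
  H: 5
  N: 1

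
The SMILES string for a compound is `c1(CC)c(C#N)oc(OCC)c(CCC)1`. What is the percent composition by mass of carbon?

69.54%

Atom tally by fragment:
  furan ring core → C:4 H:4 O:1
  (− 4 ring H displaced by substituents)
  + C2H5 → C:2 H:5
  + CN → C:1 N:1
  + OC2H5 → C:2 H:5 O:1
  + CH2CH2CH3 → C:3 H:7
Element totals:
  C: 12
  H: 17
  N: 1
  O: 2
Molecular formula: C12H17NO2.
Molar mass = 207.273 g/mol.
Mass from C: 12 × 12.011 = 144.132 g/mol.
%C = 144.132 / 207.273 × 100 = 69.54%.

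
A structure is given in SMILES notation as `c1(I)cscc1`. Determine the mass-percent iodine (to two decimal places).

Atom tally by fragment:
  thiophene ring core → C:4 H:4 S:1
  (− 1 ring H displaced by substituents)
  + I → I:1
Element totals:
  C: 4
  H: 3
  I: 1
  S: 1
Molecular formula: C4H3IS.
Molar mass = 210.032 g/mol.
Mass from I: 1 × 126.904 = 126.904 g/mol.
%I = 126.904 / 210.032 × 100 = 60.42%.

60.42%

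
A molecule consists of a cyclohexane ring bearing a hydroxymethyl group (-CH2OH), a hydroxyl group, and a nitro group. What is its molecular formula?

C7H13NO4

Atom tally by fragment:
  cyclohexane ring core → C:6 H:12
  (− 3 ring H displaced by substituents)
  + CH2OH → C:1 H:3 O:1
  + OH → O:1 H:1
  + NO2 → N:1 O:2
Element totals:
  C: 7
  H: 13
  N: 1
  O: 4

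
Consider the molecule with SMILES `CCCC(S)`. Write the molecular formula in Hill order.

C4H10S

Atom tally by fragment:
  CH3 → C:1 H:3
  CH2 → C:1 H:2
  CH2 → C:1 H:2
  CH2SH → C:1 H:3 S:1
Element totals:
  C: 4
  H: 10
  S: 1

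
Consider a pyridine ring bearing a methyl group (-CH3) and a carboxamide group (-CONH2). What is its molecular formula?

C7H8N2O

Atom tally by fragment:
  pyridine ring core → C:5 H:5 N:1
  (− 2 ring H displaced by substituents)
  + CH3 → C:1 H:3
  + CONH2 → C:1 H:2 O:1 N:1
Element totals:
  C: 7
  H: 8
  N: 2
  O: 1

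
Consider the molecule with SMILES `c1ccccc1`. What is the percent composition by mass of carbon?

92.26%

Atom tally by fragment:
  benzene ring core → C:6 H:6
Element totals:
  C: 6
  H: 6
Molecular formula: C6H6.
Molar mass = 78.114 g/mol.
Mass from C: 6 × 12.011 = 72.066 g/mol.
%C = 72.066 / 78.114 × 100 = 92.26%.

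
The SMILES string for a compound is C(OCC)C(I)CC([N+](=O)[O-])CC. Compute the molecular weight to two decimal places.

301.12 g/mol

Atom tally by fragment:
  C2H5OCH2 → C:3 H:7 O:1
  CH(I) → C:1 H:1 I:1
  CH2 → C:1 H:2
  CH(NO2) → C:1 H:1 N:1 O:2
  CH2 → C:1 H:2
  CH3 → C:1 H:3
Element totals:
  C: 8
  H: 16
  I: 1
  N: 1
  O: 3
Molecular formula: C8H16INO3.
  M = 8(12.011) + 16(1.008) + 126.904 + 14.007 + 3(15.999)
    = 96.088 + 16.128 + 126.904 + 14.007 + 47.997 = 301.124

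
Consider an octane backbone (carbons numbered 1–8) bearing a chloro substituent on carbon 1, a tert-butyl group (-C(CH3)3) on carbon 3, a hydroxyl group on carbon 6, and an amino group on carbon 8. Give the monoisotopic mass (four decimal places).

Atom tally by fragment:
  ClCH2 → C:1 H:2 Cl:1
  CH2 → C:1 H:2
  CH(C(CH3)3) → C:5 H:10
  CH2 → C:1 H:2
  CH2 → C:1 H:2
  CH(OH) → C:1 H:2 O:1
  CH2 → C:1 H:2
  CH2NH2 → C:1 H:4 N:1
Element totals:
  C: 12
  H: 26
  Cl: 1
  N: 1
  O: 1
Molecular formula: C12H26ClNO.
  M = 12(12.0) + 26(1.007825) + 34.968853 + 14.003074 + 15.994915
    = 144.000000 + 26.203450 + 34.968853 + 14.003074 + 15.994915 = 235.170292

235.1703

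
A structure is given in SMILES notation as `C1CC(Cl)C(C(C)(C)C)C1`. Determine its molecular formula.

Atom tally by fragment:
  cyclopentane ring core → C:5 H:10
  (− 2 ring H displaced by substituents)
  + Cl → Cl:1
  + C(CH3)3 → C:4 H:9
Element totals:
  C: 9
  H: 17
  Cl: 1

C9H17Cl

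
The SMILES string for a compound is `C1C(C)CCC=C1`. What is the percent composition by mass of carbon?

Atom tally by fragment:
  cyclohexene ring core → C:6 H:10
  (− 1 ring H displaced by substituents)
  + CH3 → C:1 H:3
Element totals:
  C: 7
  H: 12
Molecular formula: C7H12.
Molar mass = 96.173 g/mol.
Mass from C: 7 × 12.011 = 84.077 g/mol.
%C = 84.077 / 96.173 × 100 = 87.42%.

87.42%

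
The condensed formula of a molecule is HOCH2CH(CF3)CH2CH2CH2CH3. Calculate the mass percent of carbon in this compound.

49.41%

Atom tally by fragment:
  HOCH2 → C:1 H:3 O:1
  CH(CF3) → C:2 H:1 F:3
  CH2 → C:1 H:2
  CH2 → C:1 H:2
  CH2 → C:1 H:2
  CH3 → C:1 H:3
Element totals:
  C: 7
  H: 13
  F: 3
  O: 1
Molecular formula: C7H13F3O.
Molar mass = 170.174 g/mol.
Mass from C: 7 × 12.011 = 84.077 g/mol.
%C = 84.077 / 170.174 × 100 = 49.41%.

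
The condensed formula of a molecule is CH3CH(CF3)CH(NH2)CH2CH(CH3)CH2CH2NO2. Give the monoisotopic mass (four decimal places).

242.1242

Element totals:
  C: 9
  H: 17
  F: 3
  N: 2
  O: 2
Molecular formula: C9H17F3N2O2.
  M = 9(12.0) + 17(1.007825) + 3(18.998403) + 2(14.003074) + 2(15.994915)
    = 108.000000 + 17.133025 + 56.995209 + 28.006148 + 31.989830 = 242.124212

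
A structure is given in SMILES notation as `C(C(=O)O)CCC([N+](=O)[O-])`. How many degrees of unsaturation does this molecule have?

Atom tally by fragment:
  HOOCCH2 → C:2 H:3 O:2
  CH2 → C:1 H:2
  CH2 → C:1 H:2
  CH2NO2 → C:1 H:2 N:1 O:2
Element totals:
  C: 5
  H: 9
  N: 1
  O: 4
Molecular formula: C5H9NO4.
DoU = (2C + 2 + N − H − X) / 2 = (2·5 + 2 + 1 − 9 − 0) / 2 = 2.

2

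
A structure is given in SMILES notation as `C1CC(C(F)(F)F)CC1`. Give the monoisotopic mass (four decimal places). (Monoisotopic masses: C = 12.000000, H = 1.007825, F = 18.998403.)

138.0656

Atom tally by fragment:
  cyclopentane ring core → C:5 H:10
  (− 1 ring H displaced by substituents)
  + CF3 → C:1 F:3
Element totals:
  C: 6
  H: 9
  F: 3
Molecular formula: C6H9F3.
  M = 6(12.0) + 9(1.007825) + 3(18.998403)
    = 72.000000 + 9.070425 + 56.995209 = 138.065634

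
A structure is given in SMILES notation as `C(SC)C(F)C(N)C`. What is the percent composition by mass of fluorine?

13.85%

Atom tally by fragment:
  CH3SCH2 → C:2 H:5 S:1
  CH(F) → C:1 H:1 F:1
  CH(NH2) → C:1 H:3 N:1
  CH3 → C:1 H:3
Element totals:
  C: 5
  H: 12
  F: 1
  N: 1
  S: 1
Molecular formula: C5H12FNS.
Molar mass = 137.216 g/mol.
Mass from F: 1 × 18.998 = 18.998 g/mol.
%F = 18.998 / 137.216 × 100 = 13.85%.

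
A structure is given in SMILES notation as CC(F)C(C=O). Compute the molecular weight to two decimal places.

Atom tally by fragment:
  CH3 → C:1 H:3
  CH(F) → C:1 H:1 F:1
  CH2CHO → C:2 H:3 O:1
Element totals:
  C: 4
  H: 7
  F: 1
  O: 1
Molecular formula: C4H7FO.
  M = 4(12.011) + 7(1.008) + 18.998 + 15.999
    = 48.044 + 7.056 + 18.998 + 15.999 = 90.097

90.10 g/mol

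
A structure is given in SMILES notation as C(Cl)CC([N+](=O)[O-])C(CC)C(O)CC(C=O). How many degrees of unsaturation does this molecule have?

Atom tally by fragment:
  ClCH2 → C:1 H:2 Cl:1
  CH2 → C:1 H:2
  CH(NO2) → C:1 H:1 N:1 O:2
  CH(C2H5) → C:3 H:6
  CH(OH) → C:1 H:2 O:1
  CH2 → C:1 H:2
  CH2CHO → C:2 H:3 O:1
Element totals:
  C: 10
  H: 18
  Cl: 1
  N: 1
  O: 4
Molecular formula: C10H18ClNO4.
DoU = (2C + 2 + N − H − X) / 2 = (2·10 + 2 + 1 − 18 − 1) / 2 = 2.

2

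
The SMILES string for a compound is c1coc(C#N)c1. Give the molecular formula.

Atom tally by fragment:
  furan ring core → C:4 H:4 O:1
  (− 1 ring H displaced by substituents)
  + CN → C:1 N:1
Element totals:
  C: 5
  H: 3
  N: 1
  O: 1

C5H3NO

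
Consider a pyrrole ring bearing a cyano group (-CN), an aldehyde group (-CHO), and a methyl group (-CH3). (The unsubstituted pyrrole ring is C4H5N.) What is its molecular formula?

Atom tally by fragment:
  pyrrole ring core → C:4 H:5 N:1
  (− 3 ring H displaced by substituents)
  + CN → C:1 N:1
  + CHO → C:1 H:1 O:1
  + CH3 → C:1 H:3
Element totals:
  C: 7
  H: 6
  N: 2
  O: 1

C7H6N2O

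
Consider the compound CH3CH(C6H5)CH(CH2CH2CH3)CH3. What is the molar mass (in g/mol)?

Element totals:
  C: 13
  H: 20
Molecular formula: C13H20.
  M = 13(12.011) + 20(1.008)
    = 156.143 + 20.160 = 176.303

176.30 g/mol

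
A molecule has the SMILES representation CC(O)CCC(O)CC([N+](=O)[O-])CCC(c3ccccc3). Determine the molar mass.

Atom tally by fragment:
  CH3 → C:1 H:3
  CH(OH) → C:1 H:2 O:1
  CH2 → C:1 H:2
  CH2 → C:1 H:2
  CH(OH) → C:1 H:2 O:1
  CH2 → C:1 H:2
  CH(NO2) → C:1 H:1 N:1 O:2
  CH2 → C:1 H:2
  CH2 → C:1 H:2
  CH2C6H5 → C:7 H:7
Element totals:
  C: 16
  H: 25
  N: 1
  O: 4
Molecular formula: C16H25NO4.
  M = 16(12.011) + 25(1.008) + 14.007 + 4(15.999)
    = 192.176 + 25.200 + 14.007 + 63.996 = 295.379

295.38 g/mol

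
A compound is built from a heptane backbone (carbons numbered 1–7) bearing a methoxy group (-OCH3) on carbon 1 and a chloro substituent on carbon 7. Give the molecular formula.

C8H17ClO

Atom tally by fragment:
  CH3OCH2 → C:2 H:5 O:1
  CH2 → C:1 H:2
  CH2 → C:1 H:2
  CH2 → C:1 H:2
  CH2 → C:1 H:2
  CH2 → C:1 H:2
  CH2Cl → C:1 H:2 Cl:1
Element totals:
  C: 8
  H: 17
  Cl: 1
  O: 1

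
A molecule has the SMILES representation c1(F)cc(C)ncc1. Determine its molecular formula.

C6H6FN

Atom tally by fragment:
  pyridine ring core → C:5 H:5 N:1
  (− 2 ring H displaced by substituents)
  + F → F:1
  + CH3 → C:1 H:3
Element totals:
  C: 6
  H: 6
  F: 1
  N: 1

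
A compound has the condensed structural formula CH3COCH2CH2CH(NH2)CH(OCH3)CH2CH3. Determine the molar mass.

173.26 g/mol

Atom tally by fragment:
  CH3COCH2 → C:3 H:5 O:1
  CH2 → C:1 H:2
  CH(NH2) → C:1 H:3 N:1
  CH(OCH3) → C:2 H:4 O:1
  CH2 → C:1 H:2
  CH3 → C:1 H:3
Element totals:
  C: 9
  H: 19
  N: 1
  O: 2
Molecular formula: C9H19NO2.
  M = 9(12.011) + 19(1.008) + 14.007 + 2(15.999)
    = 108.099 + 19.152 + 14.007 + 31.998 = 173.256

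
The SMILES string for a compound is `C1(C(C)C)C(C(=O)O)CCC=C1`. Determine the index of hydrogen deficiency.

Atom tally by fragment:
  cyclohexene ring core → C:6 H:10
  (− 2 ring H displaced by substituents)
  + CH(CH3)2 → C:3 H:7
  + COOH → C:1 H:1 O:2
Element totals:
  C: 10
  H: 16
  O: 2
Molecular formula: C10H16O2.
DoU = (2C + 2 + N − H − X) / 2 = (2·10 + 2 + 0 − 16 − 0) / 2 = 3.

3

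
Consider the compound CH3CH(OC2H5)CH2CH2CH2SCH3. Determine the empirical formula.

Element totals:
  C: 8
  H: 18
  O: 1
  S: 1
Molecular formula: C8H18OS.
gcd of subscripts (8, 18, 1, 1) = 1, so the empirical formula equals the molecular formula.

C8H18OS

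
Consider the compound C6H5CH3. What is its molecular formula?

Atom tally by fragment:
  benzene ring core → C:6 H:6
  (− 1 ring H displaced by substituents)
  + CH3 → C:1 H:3
Element totals:
  C: 7
  H: 8

C7H8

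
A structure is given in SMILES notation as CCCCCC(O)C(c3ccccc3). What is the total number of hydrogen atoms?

20

Atom tally by fragment:
  CH3 → C:1 H:3
  CH2 → C:1 H:2
  CH2 → C:1 H:2
  CH2 → C:1 H:2
  CH2 → C:1 H:2
  CH(OH) → C:1 H:2 O:1
  CH2C6H5 → C:7 H:7
Element totals:
  C: 13
  H: 20
  O: 1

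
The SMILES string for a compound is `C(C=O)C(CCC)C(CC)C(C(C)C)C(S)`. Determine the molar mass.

Atom tally by fragment:
  OHCCH2 → C:2 H:3 O:1
  CH(CH2CH2CH3) → C:4 H:8
  CH(C2H5) → C:3 H:6
  CH(CH(CH3)2) → C:4 H:8
  CH2SH → C:1 H:3 S:1
Element totals:
  C: 14
  H: 28
  O: 1
  S: 1
Molecular formula: C14H28OS.
  M = 14(12.011) + 28(1.008) + 15.999 + 32.06
    = 168.154 + 28.224 + 15.999 + 32.060 = 244.437

244.44 g/mol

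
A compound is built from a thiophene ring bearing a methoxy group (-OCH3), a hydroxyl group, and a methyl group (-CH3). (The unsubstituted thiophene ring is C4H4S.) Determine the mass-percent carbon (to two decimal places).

49.98%

Atom tally by fragment:
  thiophene ring core → C:4 H:4 S:1
  (− 3 ring H displaced by substituents)
  + OCH3 → C:1 H:3 O:1
  + OH → O:1 H:1
  + CH3 → C:1 H:3
Element totals:
  C: 6
  H: 8
  O: 2
  S: 1
Molecular formula: C6H8O2S.
Molar mass = 144.188 g/mol.
Mass from C: 6 × 12.011 = 72.066 g/mol.
%C = 72.066 / 144.188 × 100 = 49.98%.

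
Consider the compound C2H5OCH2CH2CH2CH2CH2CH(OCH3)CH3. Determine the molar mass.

Atom tally by fragment:
  C2H5OCH2 → C:3 H:7 O:1
  CH2 → C:1 H:2
  CH2 → C:1 H:2
  CH2 → C:1 H:2
  CH2 → C:1 H:2
  CH(OCH3) → C:2 H:4 O:1
  CH3 → C:1 H:3
Element totals:
  C: 10
  H: 22
  O: 2
Molecular formula: C10H22O2.
  M = 10(12.011) + 22(1.008) + 2(15.999)
    = 120.110 + 22.176 + 31.998 = 174.284

174.28 g/mol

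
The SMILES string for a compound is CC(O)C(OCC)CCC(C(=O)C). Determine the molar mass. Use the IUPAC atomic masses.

Atom tally by fragment:
  CH3 → C:1 H:3
  CH(OH) → C:1 H:2 O:1
  CH(OC2H5) → C:3 H:6 O:1
  CH2 → C:1 H:2
  CH2 → C:1 H:2
  CH2COCH3 → C:3 H:5 O:1
Element totals:
  C: 10
  H: 20
  O: 3
Molecular formula: C10H20O3.
  M = 10(12.011) + 20(1.008) + 3(15.999)
    = 120.110 + 20.160 + 47.997 = 188.267

188.27 g/mol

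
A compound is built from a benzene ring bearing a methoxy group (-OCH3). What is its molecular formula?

Atom tally by fragment:
  benzene ring core → C:6 H:6
  (− 1 ring H displaced by substituents)
  + OCH3 → C:1 H:3 O:1
Element totals:
  C: 7
  H: 8
  O: 1

C7H8O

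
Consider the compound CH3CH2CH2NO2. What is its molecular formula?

C3H7NO2

Element totals:
  C: 3
  H: 7
  N: 1
  O: 2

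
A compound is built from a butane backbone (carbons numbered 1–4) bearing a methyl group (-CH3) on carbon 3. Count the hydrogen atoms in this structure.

12

Atom tally by fragment:
  CH3 → C:1 H:3
  CH2 → C:1 H:2
  CH(CH3) → C:2 H:4
  CH3 → C:1 H:3
Element totals:
  C: 5
  H: 12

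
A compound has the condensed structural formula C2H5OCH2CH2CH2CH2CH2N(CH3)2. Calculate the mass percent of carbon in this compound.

Element totals:
  C: 9
  H: 21
  N: 1
  O: 1
Molecular formula: C9H21NO.
Molar mass = 159.273 g/mol.
Mass from C: 9 × 12.011 = 108.099 g/mol.
%C = 108.099 / 159.273 × 100 = 67.87%.

67.87%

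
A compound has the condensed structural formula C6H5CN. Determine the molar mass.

103.12 g/mol

Atom tally by fragment:
  benzene ring core → C:6 H:6
  (− 1 ring H displaced by substituents)
  + CN → C:1 N:1
Element totals:
  C: 7
  H: 5
  N: 1
Molecular formula: C7H5N.
  M = 7(12.011) + 5(1.008) + 14.007
    = 84.077 + 5.040 + 14.007 = 103.124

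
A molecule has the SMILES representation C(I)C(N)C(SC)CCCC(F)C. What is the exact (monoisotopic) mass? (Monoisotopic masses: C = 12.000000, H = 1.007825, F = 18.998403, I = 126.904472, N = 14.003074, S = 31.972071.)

319.0267

Atom tally by fragment:
  ICH2 → C:1 H:2 I:1
  CH(NH2) → C:1 H:3 N:1
  CH(SCH3) → C:2 H:4 S:1
  CH2 → C:1 H:2
  CH2 → C:1 H:2
  CH2 → C:1 H:2
  CH(F) → C:1 H:1 F:1
  CH3 → C:1 H:3
Element totals:
  C: 9
  H: 19
  F: 1
  I: 1
  N: 1
  S: 1
Molecular formula: C9H19FINS.
  M = 9(12.0) + 19(1.007825) + 18.998403 + 126.904472 + 14.003074 + 31.972071
    = 108.000000 + 19.148675 + 18.998403 + 126.904472 + 14.003074 + 31.972071 = 319.026695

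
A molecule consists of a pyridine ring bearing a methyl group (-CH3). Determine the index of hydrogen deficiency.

4

Atom tally by fragment:
  pyridine ring core → C:5 H:5 N:1
  (− 1 ring H displaced by substituents)
  + CH3 → C:1 H:3
Element totals:
  C: 6
  H: 7
  N: 1
Molecular formula: C6H7N.
DoU = (2C + 2 + N − H − X) / 2 = (2·6 + 2 + 1 − 7 − 0) / 2 = 4.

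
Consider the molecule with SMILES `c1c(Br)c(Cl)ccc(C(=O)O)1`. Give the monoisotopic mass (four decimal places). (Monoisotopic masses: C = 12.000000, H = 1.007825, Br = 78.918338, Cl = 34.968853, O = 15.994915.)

233.9083

Atom tally by fragment:
  benzene ring core → C:6 H:6
  (− 3 ring H displaced by substituents)
  + Br → Br:1
  + Cl → Cl:1
  + COOH → C:1 H:1 O:2
Element totals:
  C: 7
  H: 4
  Br: 1
  Cl: 1
  O: 2
Molecular formula: C7H4BrClO2.
  M = 7(12.0) + 4(1.007825) + 78.918338 + 34.968853 + 2(15.994915)
    = 84.000000 + 4.031300 + 78.918338 + 34.968853 + 31.989830 = 233.908321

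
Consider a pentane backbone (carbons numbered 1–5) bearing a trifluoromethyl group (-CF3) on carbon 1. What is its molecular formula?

Atom tally by fragment:
  F3CCH2 → C:2 H:2 F:3
  CH2 → C:1 H:2
  CH2 → C:1 H:2
  CH2 → C:1 H:2
  CH3 → C:1 H:3
Element totals:
  C: 6
  H: 11
  F: 3

C6H11F3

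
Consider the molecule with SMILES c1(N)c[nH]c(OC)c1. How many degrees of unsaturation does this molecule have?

3

Atom tally by fragment:
  pyrrole ring core → C:4 H:5 N:1
  (− 2 ring H displaced by substituents)
  + NH2 → N:1 H:2
  + OCH3 → C:1 H:3 O:1
Element totals:
  C: 5
  H: 8
  N: 2
  O: 1
Molecular formula: C5H8N2O.
DoU = (2C + 2 + N − H − X) / 2 = (2·5 + 2 + 2 − 8 − 0) / 2 = 3.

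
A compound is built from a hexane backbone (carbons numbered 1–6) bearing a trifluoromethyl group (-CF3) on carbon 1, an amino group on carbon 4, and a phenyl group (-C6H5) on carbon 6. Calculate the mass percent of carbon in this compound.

Atom tally by fragment:
  F3CCH2 → C:2 H:2 F:3
  CH2 → C:1 H:2
  CH2 → C:1 H:2
  CH(NH2) → C:1 H:3 N:1
  CH2 → C:1 H:2
  CH2C6H5 → C:7 H:7
Element totals:
  C: 13
  H: 18
  F: 3
  N: 1
Molecular formula: C13H18F3N.
Molar mass = 245.288 g/mol.
Mass from C: 13 × 12.011 = 156.143 g/mol.
%C = 156.143 / 245.288 × 100 = 63.66%.

63.66%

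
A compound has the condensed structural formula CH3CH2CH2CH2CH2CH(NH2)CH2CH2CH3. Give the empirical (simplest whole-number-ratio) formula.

Atom tally by fragment:
  CH3 → C:1 H:3
  CH2 → C:1 H:2
  CH2 → C:1 H:2
  CH2 → C:1 H:2
  CH2 → C:1 H:2
  CH(NH2) → C:1 H:3 N:1
  CH2 → C:1 H:2
  CH2 → C:1 H:2
  CH3 → C:1 H:3
Element totals:
  C: 9
  H: 21
  N: 1
Molecular formula: C9H21N.
gcd of subscripts (9, 21, 1) = 1, so the empirical formula equals the molecular formula.

C9H21N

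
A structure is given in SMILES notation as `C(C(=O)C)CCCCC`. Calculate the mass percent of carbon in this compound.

Atom tally by fragment:
  CH3COCH2 → C:3 H:5 O:1
  CH2 → C:1 H:2
  CH2 → C:1 H:2
  CH2 → C:1 H:2
  CH2 → C:1 H:2
  CH3 → C:1 H:3
Element totals:
  C: 8
  H: 16
  O: 1
Molecular formula: C8H16O.
Molar mass = 128.215 g/mol.
Mass from C: 8 × 12.011 = 96.088 g/mol.
%C = 96.088 / 128.215 × 100 = 74.94%.

74.94%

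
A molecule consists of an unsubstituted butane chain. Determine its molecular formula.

Atom tally by fragment:
  CH3 → C:1 H:3
  CH2 → C:1 H:2
  CH2 → C:1 H:2
  CH3 → C:1 H:3
Element totals:
  C: 4
  H: 10

C4H10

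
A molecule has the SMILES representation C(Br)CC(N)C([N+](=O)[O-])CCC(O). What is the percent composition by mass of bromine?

Atom tally by fragment:
  BrCH2 → C:1 H:2 Br:1
  CH2 → C:1 H:2
  CH(NH2) → C:1 H:3 N:1
  CH(NO2) → C:1 H:1 N:1 O:2
  CH2 → C:1 H:2
  CH2 → C:1 H:2
  CH2OH → C:1 H:3 O:1
Element totals:
  C: 7
  H: 15
  Br: 1
  N: 2
  O: 3
Molecular formula: C7H15BrN2O3.
Molar mass = 255.112 g/mol.
Mass from Br: 1 × 79.904 = 79.904 g/mol.
%Br = 79.904 / 255.112 × 100 = 31.32%.

31.32%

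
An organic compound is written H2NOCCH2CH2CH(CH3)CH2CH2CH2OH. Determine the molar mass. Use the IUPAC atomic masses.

Atom tally by fragment:
  H2NOCCH2 → C:2 H:4 O:1 N:1
  CH2 → C:1 H:2
  CH(CH3) → C:2 H:4
  CH2 → C:1 H:2
  CH2 → C:1 H:2
  CH2OH → C:1 H:3 O:1
Element totals:
  C: 8
  H: 17
  N: 1
  O: 2
Molecular formula: C8H17NO2.
  M = 8(12.011) + 17(1.008) + 14.007 + 2(15.999)
    = 96.088 + 17.136 + 14.007 + 31.998 = 159.229

159.23 g/mol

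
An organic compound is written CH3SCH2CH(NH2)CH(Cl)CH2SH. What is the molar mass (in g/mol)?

Element totals:
  C: 5
  H: 12
  Cl: 1
  N: 1
  S: 2
Molecular formula: C5H12ClNS2.
  M = 5(12.011) + 12(1.008) + 35.45 + 14.007 + 2(32.06)
    = 60.055 + 12.096 + 35.450 + 14.007 + 64.120 = 185.728

185.73 g/mol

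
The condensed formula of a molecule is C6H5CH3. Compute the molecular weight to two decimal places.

Element totals:
  C: 7
  H: 8
Molecular formula: C7H8.
  M = 7(12.011) + 8(1.008)
    = 84.077 + 8.064 = 92.141

92.14 g/mol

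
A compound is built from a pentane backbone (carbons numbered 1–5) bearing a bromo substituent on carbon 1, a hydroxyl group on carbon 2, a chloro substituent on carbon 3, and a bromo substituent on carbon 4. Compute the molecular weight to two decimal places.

280.38 g/mol

Atom tally by fragment:
  BrCH2 → C:1 H:2 Br:1
  CH(OH) → C:1 H:2 O:1
  CH(Cl) → C:1 H:1 Cl:1
  CH(Br) → C:1 H:1 Br:1
  CH3 → C:1 H:3
Element totals:
  C: 5
  H: 9
  Br: 2
  Cl: 1
  O: 1
Molecular formula: C5H9Br2ClO.
  M = 5(12.011) + 9(1.008) + 2(79.904) + 35.45 + 15.999
    = 60.055 + 9.072 + 159.808 + 35.450 + 15.999 = 280.384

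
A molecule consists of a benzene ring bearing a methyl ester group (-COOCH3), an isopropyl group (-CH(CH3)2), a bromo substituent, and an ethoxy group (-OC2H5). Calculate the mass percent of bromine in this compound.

26.53%

Atom tally by fragment:
  benzene ring core → C:6 H:6
  (− 4 ring H displaced by substituents)
  + COOCH3 → C:2 H:3 O:2
  + CH(CH3)2 → C:3 H:7
  + Br → Br:1
  + OC2H5 → C:2 H:5 O:1
Element totals:
  C: 13
  H: 17
  Br: 1
  O: 3
Molecular formula: C13H17BrO3.
Molar mass = 301.180 g/mol.
Mass from Br: 1 × 79.904 = 79.904 g/mol.
%Br = 79.904 / 301.180 × 100 = 26.53%.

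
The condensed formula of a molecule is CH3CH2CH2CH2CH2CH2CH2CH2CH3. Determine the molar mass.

Atom tally by fragment:
  CH3 → C:1 H:3
  CH2 → C:1 H:2
  CH2 → C:1 H:2
  CH2 → C:1 H:2
  CH2 → C:1 H:2
  CH2 → C:1 H:2
  CH2 → C:1 H:2
  CH2 → C:1 H:2
  CH3 → C:1 H:3
Element totals:
  C: 9
  H: 20
Molecular formula: C9H20.
  M = 9(12.011) + 20(1.008)
    = 108.099 + 20.160 = 128.259

128.26 g/mol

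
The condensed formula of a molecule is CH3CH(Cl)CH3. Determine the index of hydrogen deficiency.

0

Element totals:
  C: 3
  H: 7
  Cl: 1
Molecular formula: C3H7Cl.
DoU = (2C + 2 + N − H − X) / 2 = (2·3 + 2 + 0 − 7 − 1) / 2 = 0.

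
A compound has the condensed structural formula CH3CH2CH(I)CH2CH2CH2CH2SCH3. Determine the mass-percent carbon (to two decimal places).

Element totals:
  C: 8
  H: 17
  I: 1
  S: 1
Molecular formula: C8H17IS.
Molar mass = 272.188 g/mol.
Mass from C: 8 × 12.011 = 96.088 g/mol.
%C = 96.088 / 272.188 × 100 = 35.30%.

35.30%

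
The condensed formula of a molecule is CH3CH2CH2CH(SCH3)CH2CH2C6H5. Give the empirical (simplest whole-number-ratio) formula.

Atom tally by fragment:
  CH3 → C:1 H:3
  CH2 → C:1 H:2
  CH2 → C:1 H:2
  CH(SCH3) → C:2 H:4 S:1
  CH2 → C:1 H:2
  CH2C6H5 → C:7 H:7
Element totals:
  C: 13
  H: 20
  S: 1
Molecular formula: C13H20S.
gcd of subscripts (13, 20, 1) = 1, so the empirical formula equals the molecular formula.

C13H20S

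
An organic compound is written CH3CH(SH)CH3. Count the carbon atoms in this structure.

Element totals:
  C: 3
  H: 8
  S: 1

3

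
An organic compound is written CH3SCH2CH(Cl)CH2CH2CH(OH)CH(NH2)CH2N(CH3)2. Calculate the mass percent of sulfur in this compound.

Element totals:
  C: 10
  H: 23
  Cl: 1
  N: 2
  O: 1
  S: 1
Molecular formula: C10H23ClN2OS.
Molar mass = 254.817 g/mol.
Mass from S: 1 × 32.06 = 32.060 g/mol.
%S = 32.060 / 254.817 × 100 = 12.58%.

12.58%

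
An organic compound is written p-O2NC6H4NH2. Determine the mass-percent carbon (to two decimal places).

52.17%

Atom tally by fragment:
  benzene ring core → C:6 H:6
  (− 2 ring H displaced by substituents)
  + NO2 → N:1 O:2
  + NH2 → N:1 H:2
Element totals:
  C: 6
  H: 6
  N: 2
  O: 2
Molecular formula: C6H6N2O2.
Molar mass = 138.126 g/mol.
Mass from C: 6 × 12.011 = 72.066 g/mol.
%C = 72.066 / 138.126 × 100 = 52.17%.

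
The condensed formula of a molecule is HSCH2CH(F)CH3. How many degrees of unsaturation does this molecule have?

0

Atom tally by fragment:
  HSCH2 → C:1 H:3 S:1
  CH(F) → C:1 H:1 F:1
  CH3 → C:1 H:3
Element totals:
  C: 3
  H: 7
  F: 1
  S: 1
Molecular formula: C3H7FS.
DoU = (2C + 2 + N − H − X) / 2 = (2·3 + 2 + 0 − 7 − 1) / 2 = 0.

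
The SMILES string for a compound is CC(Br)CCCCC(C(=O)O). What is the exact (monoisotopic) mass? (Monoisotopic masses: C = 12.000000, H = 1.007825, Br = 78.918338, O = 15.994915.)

222.0255

Atom tally by fragment:
  CH3 → C:1 H:3
  CH(Br) → C:1 H:1 Br:1
  CH2 → C:1 H:2
  CH2 → C:1 H:2
  CH2 → C:1 H:2
  CH2 → C:1 H:2
  CH2COOH → C:2 H:3 O:2
Element totals:
  C: 8
  H: 15
  Br: 1
  O: 2
Molecular formula: C8H15BrO2.
  M = 8(12.0) + 15(1.007825) + 78.918338 + 2(15.994915)
    = 96.000000 + 15.117375 + 78.918338 + 31.989830 = 222.025543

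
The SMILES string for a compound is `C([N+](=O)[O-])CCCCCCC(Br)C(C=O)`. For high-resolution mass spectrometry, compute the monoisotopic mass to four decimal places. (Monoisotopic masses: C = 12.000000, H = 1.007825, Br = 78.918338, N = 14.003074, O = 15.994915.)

279.0470

Atom tally by fragment:
  O2NCH2 → C:1 H:2 N:1 O:2
  CH2 → C:1 H:2
  CH2 → C:1 H:2
  CH2 → C:1 H:2
  CH2 → C:1 H:2
  CH2 → C:1 H:2
  CH2 → C:1 H:2
  CH(Br) → C:1 H:1 Br:1
  CH2CHO → C:2 H:3 O:1
Element totals:
  C: 10
  H: 18
  Br: 1
  N: 1
  O: 3
Molecular formula: C10H18BrNO3.
  M = 10(12.0) + 18(1.007825) + 78.918338 + 14.003074 + 3(15.994915)
    = 120.000000 + 18.140850 + 78.918338 + 14.003074 + 47.984745 = 279.047007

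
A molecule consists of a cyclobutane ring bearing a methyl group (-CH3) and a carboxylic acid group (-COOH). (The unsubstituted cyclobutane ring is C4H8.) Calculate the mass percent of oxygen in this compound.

28.03%

Atom tally by fragment:
  cyclobutane ring core → C:4 H:8
  (− 2 ring H displaced by substituents)
  + CH3 → C:1 H:3
  + COOH → C:1 H:1 O:2
Element totals:
  C: 6
  H: 10
  O: 2
Molecular formula: C6H10O2.
Molar mass = 114.144 g/mol.
Mass from O: 2 × 15.999 = 31.998 g/mol.
%O = 31.998 / 114.144 × 100 = 28.03%.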